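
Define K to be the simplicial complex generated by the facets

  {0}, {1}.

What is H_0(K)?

H_0 ≅ Z^2.

Fix the vertex order 0 < 1 and write every simplex with vertices in increasing order. Then dim K = 0 and the simplices of K are:

  0-simplices (2): [0], [1]

giving chain groups C_0 ≅ Z^2.

Now H_k = ker ∂_k / im ∂_{k+1}, so:

  H_0: rank C_0 − rank ∂_1 = 2 − 0 = 2, and there is no ∂_1, so H_0 ≅ Z^2.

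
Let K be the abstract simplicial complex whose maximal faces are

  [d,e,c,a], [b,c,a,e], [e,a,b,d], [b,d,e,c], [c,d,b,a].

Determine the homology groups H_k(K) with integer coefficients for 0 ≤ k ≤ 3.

We work with the vertex ordering a < b < c < d < e. The simplices of K, each written with vertices in increasing order, are:

  0-simplices (5): a, b, c, d, e
  1-simplices (10): ab, ac, ad, ae, bc, bd, be, cd, ce, de
  2-simplices (10): abc, abd, abe, acd, ace, ade, bcd, bce, bde, cde
  3-simplices (5): abcd, abce, abde, acde, bcde

so the chain groups are C_0 ≅ Z^5, C_1 ≅ Z^10, C_2 ≅ Z^10, C_3 ≅ Z^5.

The boundary map ∂_1: C_1 → C_0 is given by ∂[p,q] = [q] − [p]. For instance
  ∂de = e − d.
The 5×10 boundary matrix has rank 4 and Smith normal form diag(1,1,1,1).

Boundary ∂_2: C_2 → C_1 acts by ∂[p,q,r] = [q,r] − [p,r] + [p,q]. For instance
  ∂abc = bc − ac + ab,
  ∂bde = de − be + bd.
As a 10×10 matrix over Z this has rank 6, with invariant factors (1,1,1,1,1,1).

∂_3: C_3 → C_2 sends each 3-simplex σ to the alternating sum Σ_i (−1)^i (σ with its i-th vertex removed). For instance
  ∂acde = cde − ade + ace − acd,
  ∂abcd = bcd − acd + abd − abc.
The 10×5 boundary matrix has rank 4 and Smith normal form diag(1,1,1,1).

Computing H_k = (kernel of ∂_k) / (image of ∂_{k+1}):

  H_0: rank C_0 − rank ∂_1 = 5 − 4 = 1, and the invariant factors of ∂_1 are all 1, so H_0 ≅ Z.
  H_1: rank ker ∂_1 − rank ∂_2 = (10 − 4) − 6 = 0, and the invariant factors of ∂_2 are all 1, so H_1 ≅ 0.
  H_2: rank ker ∂_2 − rank ∂_3 = (10 − 6) − 4 = 0, and the invariant factors of ∂_3 are all 1, so H_2 ≅ 0.
  H_3: rank ker ∂_3 − rank ∂_4 = (5 − 4) − 0 = 1, and there is no ∂_4, so H_3 ≅ Z.

As a check, the Euler characteristic is 5 − 10 + 10 − 5 = 0, which agrees with 1 − 0 + 0 − 1 = 0.
(K is a triangulation of the 3-sphere S^3.)

H_0 = Z,  H_1 = 0,  H_2 = 0,  H_3 = Z.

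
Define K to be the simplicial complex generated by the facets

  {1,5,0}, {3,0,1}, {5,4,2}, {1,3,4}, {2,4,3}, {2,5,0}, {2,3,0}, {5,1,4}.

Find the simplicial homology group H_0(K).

H_0 ≅ Z.

Order the vertices as 0 < 1 < 2 < 3 < 4 < 5. Listing each simplex with vertices in this order, K has dimension 2 with simplices:

  0-simplices (6): [0], [1], [2], [3], [4], [5]
  1-simplices (12): [0,1], [0,2], [0,3], [0,5], [1,3], [1,4], [1,5], [2,3], [2,4], [2,5], [3,4], [4,5]
  2-simplices (8): [0,1,3], [0,1,5], [0,2,3], [0,2,5], [1,3,4], [1,4,5], [2,3,4], [2,4,5]

giving chain groups C_0 ≅ Z^6, C_1 ≅ Z^12, C_2 ≅ Z^8.

Boundary ∂_1: C_1 → C_0 is given by ∂[p,q] = [q] − [p]. For instance
  ∂[0,5] = [5] − [0].
The 6×12 boundary matrix has rank 5 and Smith normal form diag(1,1,1,1,1).

Boundary ∂_2: C_2 → C_1 maps a triangle to the signed sum of its edges. For instance
  ∂[2,4,5] = [4,5] − [2,5] + [2,4],
  ∂[0,2,5] = [2,5] − [0,5] + [0,2].
As a 12×8 matrix over Z this has rank 7, with invariant factors (1,1,1,1,1,1,1).

From H_k ≅ ker(∂_k) / im(∂_{k+1}) we obtain:

  H_0: rank C_0 − rank ∂_1 = 6 − 5 = 1, and the invariant factors of ∂_1 are all 1, so H_0 = Z.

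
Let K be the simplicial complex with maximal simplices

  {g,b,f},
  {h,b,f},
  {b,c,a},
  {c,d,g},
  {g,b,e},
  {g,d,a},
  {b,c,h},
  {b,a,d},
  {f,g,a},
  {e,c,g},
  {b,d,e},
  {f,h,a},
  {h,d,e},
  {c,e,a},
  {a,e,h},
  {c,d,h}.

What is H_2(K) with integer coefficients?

H_2 = Z.

Order the vertices as a < b < c < d < e < f < g < h. Listing each simplex with vertices in this order, K has dimension 2 with simplices:

  0-simplices (8): a, b, c, d, e, f, g, h
  1-simplices (24): ab, ac, ad, ae, af, ag, ah, bc, bd, be, bf, bg, bh, cd, ce, cg, ch, de, dg, dh, eg, eh, fg, fh
  2-simplices (16): abc, abd, ace, adg, aeh, afg, afh, bch, bde, beg, bfg, bfh, cdg, cdh, ceg, deh

Hence C_0 ≅ Z^8, C_1 ≅ Z^24, C_2 ≅ Z^16.

Boundary ∂_1: C_1 → C_0 sends each edge [p,q] (with p < q) to q − p.
This gives a 8×24 integer matrix of rank 7; reducing to Smith normal form yields diagonal entries (1,1,1,1,1,1,1).

∂_2: C_2 → C_1 acts by ∂[p,q,r] = [q,r] − [p,r] + [p,q]. For instance
  ∂abd = bd − ad + ab,
  ∂cdg = dg − cg + cd.
This gives a 24×16 integer matrix of rank 15; reducing to Smith normal form yields diagonal entries (1,1,1,1,1,1,1,1,1,1,1,1,1,1,1).

Now H_k = ker ∂_k / im ∂_{k+1}, so:

  H_2: rank ker ∂_2 − rank ∂_3 = (16 − 15) − 0 = 1, and there is no ∂_3, so H_2 = Z.

(K is a triangulation of the torus T^2.)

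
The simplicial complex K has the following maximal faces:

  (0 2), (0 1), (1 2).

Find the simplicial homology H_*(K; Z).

H_0 ≅ Z,  H_1 ≅ Z.

Take the total order 0 < 1 < 2 on the vertex set. Then K (dimension 1) consists of the simplices:

  0-simplices (3): [0], [1], [2]
  1-simplices (3): [0,1], [0,2], [1,2]

giving chain groups C_0 ≅ Z^3, C_1 ≅ Z^3.

Boundary ∂_1: C_1 → C_0 is given by ∂[p,q] = [q] − [p].
This gives a 3×3 integer matrix of rank 2; reducing to Smith normal form yields diagonal entries (1,1).

Computing H_k = (kernel of ∂_k) / (image of ∂_{k+1}):

  H_0: rank C_0 − rank ∂_1 = 3 − 2 = 1, and the invariant factors of ∂_1 are all 1, so H_0 ≅ Z.
  H_1: rank ker ∂_1 − rank ∂_2 = (3 − 2) − 0 = 1, and there is no ∂_2, so H_1 ≅ Z.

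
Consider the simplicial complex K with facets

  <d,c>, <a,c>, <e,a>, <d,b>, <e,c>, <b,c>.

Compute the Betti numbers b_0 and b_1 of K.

b_0 = 1, b_1 = 2.

Order the vertices as a < b < c < d < e. Listing each simplex with vertices in this order, K has dimension 1 with simplices:

  0-simplices (5): a, b, c, d, e
  1-simplices (6): ac, ae, bc, bd, cd, ce

giving chain groups C_0 ≅ Z^5, C_1 ≅ Z^6.

Boundary ∂_1: C_1 → C_0 is given by ∂[p,q] = [q] − [p]. For instance
  ∂ae = e − a.
The resulting 5×6 matrix has rank 4, and its Smith normal form has invariant factors (1,1,1,1).

Reading off H_k = ker ∂_k / im ∂_{k+1}:

  H_0: rank C_0 − rank ∂_1 = 5 − 4 = 1, and the invariant factors of ∂_1 are all 1, so H_0 = Z.
  H_1: rank ker ∂_1 − rank ∂_2 = (6 − 4) − 0 = 2, and there is no ∂_2, so H_1 = Z^2.

(K is a triangulation of a wedge of 2 circles.)

Hence the Betti numbers are b_0 = 1, b_1 = 2.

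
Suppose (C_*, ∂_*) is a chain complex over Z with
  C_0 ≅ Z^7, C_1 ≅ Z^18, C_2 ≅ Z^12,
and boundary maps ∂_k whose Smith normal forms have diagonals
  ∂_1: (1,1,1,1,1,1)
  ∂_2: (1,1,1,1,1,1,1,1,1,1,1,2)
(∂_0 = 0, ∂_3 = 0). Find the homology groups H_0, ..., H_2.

H_0: b_0 = 7 − 0 − 6 = 1; torsion from ∂_1 factors > 1: none. So H_0 = Z.
H_1: b_1 = 18 − 6 − 12 = 0; torsion from ∂_2 factors > 1: [2]. So H_1 = Z/2.
H_2: b_2 = 12 − 12 − 0 = 0; torsion from ∂_3 factors > 1: none. So H_2 = 0.

H_0 = Z,  H_1 = Z/2,  H_2 = 0.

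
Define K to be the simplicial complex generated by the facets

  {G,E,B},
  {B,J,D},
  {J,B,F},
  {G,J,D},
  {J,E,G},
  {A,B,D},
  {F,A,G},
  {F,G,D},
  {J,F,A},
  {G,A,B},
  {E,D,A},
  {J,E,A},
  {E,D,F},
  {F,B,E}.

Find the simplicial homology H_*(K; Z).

H_0 ≅ Z,  H_1 ≅ Z^2,  H_2 ≅ Z.

Fix the vertex order A < B < D < E < F < G < J and write every simplex with vertices in increasing order. Then dim K = 2 and the simplices of K are:

  0-simplices (7): A, B, D, E, F, G, J
  1-simplices (21): AB, AD, AE, AF, AG, AJ, BD, BE, BF, BG, BJ, DE, DF, DG, DJ, EF, EG, EJ, FG, FJ, GJ
  2-simplices (14): ABD, ABG, ADE, AEJ, AFG, AFJ, BDJ, BEF, BEG, BFJ, DEF, DFG, DGJ, EGJ

so the chain groups are C_0 ≅ Z^7, C_1 ≅ Z^21, C_2 ≅ Z^14.

The boundary map ∂_1: C_1 → C_0 maps an edge to its endpoints' difference, ∂[p,q] = q − p. For instance
  ∂BE = E − B.
The resulting 7×21 matrix has rank 6, and its Smith normal form has invariant factors (1,1,1,1,1,1).

∂_2: C_2 → C_1 sends each 2-simplex [p,q,r] to [q,r] − [p,r] + [p,q]. For instance
  ∂BEG = EG − BG + BE,
  ∂ADE = DE − AE + AD.
The resulting 21×14 matrix has rank 13, and its Smith normal form has invariant factors (1,1,1,1,1,1,1,1,1,1,1,1,1).

From H_k ≅ ker(∂_k) / im(∂_{k+1}) we obtain:

  H_0: rank C_0 − rank ∂_1 = 7 − 6 = 1, and the invariant factors of ∂_1 are all 1, so H_0 = Z.
  H_1: rank ker ∂_1 − rank ∂_2 = (21 − 6) − 13 = 2, and the invariant factors of ∂_2 are all 1, so H_1 = Z^2.
  H_2: rank ker ∂_2 − rank ∂_3 = (14 − 13) − 0 = 1, and there is no ∂_3, so H_2 = Z.

As a check, the Euler characteristic is 7 − 21 + 14 = 0, which agrees with 1 − 2 + 1 = 0.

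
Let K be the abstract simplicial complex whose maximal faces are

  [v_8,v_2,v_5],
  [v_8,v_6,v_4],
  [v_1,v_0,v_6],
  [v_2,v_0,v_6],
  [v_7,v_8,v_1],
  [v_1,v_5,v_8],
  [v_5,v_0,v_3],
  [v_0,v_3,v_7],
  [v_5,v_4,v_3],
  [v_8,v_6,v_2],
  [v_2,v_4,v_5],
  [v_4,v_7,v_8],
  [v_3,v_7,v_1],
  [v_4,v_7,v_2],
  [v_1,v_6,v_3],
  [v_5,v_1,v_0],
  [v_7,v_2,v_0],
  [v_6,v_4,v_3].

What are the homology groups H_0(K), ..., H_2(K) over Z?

Fix the vertex order v_0 < v_1 < v_2 < v_3 < v_4 < v_5 < v_6 < v_7 < v_8 and write every simplex with vertices in increasing order. Then dim K = 2 and the simplices of K are:

  0-simplices (9): [v_0], [v_1], [v_2], [v_3], [v_4], [v_5], [v_6], [v_7], [v_8]
  1-simplices (27): (27 of them)
  2-simplices (18): (18 of them)

Hence C_0 ≅ Z^9, C_1 ≅ Z^27, C_2 ≅ Z^18.

∂_1: C_1 → C_0 sends each edge [p,q] (with p < q) to q − p. For instance
  ∂[v_1,v_5] = [v_5] − [v_1].
The resulting 9×27 matrix has rank 8, and its Smith normal form has invariant factors (1,1,1,1,1,1,1,1).

Boundary ∂_2: C_2 → C_1 sends each 2-simplex [p,q,r] to [q,r] − [p,r] + [p,q]. For instance
  ∂[v_4,v_7,v_8] = [v_7,v_8] − [v_4,v_8] + [v_4,v_7],
  ∂[v_0,v_3,v_5] = [v_3,v_5] − [v_0,v_5] + [v_0,v_3].
The resulting 27×18 matrix has rank 18, and its Smith normal form has invariant factors (1,1,1,1,1,1,1,1,1,1,1,1,1,1,1,1,1,2).

Reading off H_k = ker ∂_k / im ∂_{k+1}:

  H_0: rank C_0 − rank ∂_1 = 9 − 8 = 1, and the invariant factors of ∂_1 are all 1, so H_0 ≅ Z.
  H_1: rank ker ∂_1 − rank ∂_2 = (27 − 8) − 18 = 1, and ∂_2 has invariant factor 2 > 1, so H_1 ≅ Z ⊕ Z/2Z.
  H_2: rank ker ∂_2 − rank ∂_3 = (18 − 18) − 0 = 0, and there is no ∂_3, so H_2 ≅ 0.

H_0 ≅ Z,  H_1 ≅ Z ⊕ Z/2Z,  H_2 = 0.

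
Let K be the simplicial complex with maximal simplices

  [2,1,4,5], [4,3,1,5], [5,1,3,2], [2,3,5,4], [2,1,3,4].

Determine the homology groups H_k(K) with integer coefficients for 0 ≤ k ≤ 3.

H_0 ≅ Z,  H_1 = 0,  H_2 = 0,  H_3 ≅ Z.

Fix the vertex order 1 < 2 < 3 < 4 < 5 and write every simplex with vertices in increasing order. Then dim K = 3 and the simplices of K are:

  0-simplices (5): [1], [2], [3], [4], [5]
  1-simplices (10): [1,2], [1,3], [1,4], [1,5], [2,3], [2,4], [2,5], [3,4], [3,5], [4,5]
  2-simplices (10): [1,2,3], [1,2,4], [1,2,5], [1,3,4], [1,3,5], [1,4,5], [2,3,4], [2,3,5], [2,4,5], [3,4,5]
  3-simplices (5): [1,2,3,4], [1,2,3,5], [1,2,4,5], [1,3,4,5], [2,3,4,5]

Hence C_0 ≅ Z^5, C_1 ≅ Z^10, C_2 ≅ Z^10, C_3 ≅ Z^5.

∂_1: C_1 → C_0 sends each edge [p,q] (with p < q) to q − p.
The 5×10 boundary matrix has rank 4 and Smith normal form diag(1,1,1,1).

∂_2: C_2 → C_1 sends each 2-simplex [p,q,r] to [q,r] − [p,r] + [p,q]. For instance
  ∂[1,2,4] = [2,4] − [1,4] + [1,2],
  ∂[2,4,5] = [4,5] − [2,5] + [2,4].
As a 10×10 matrix over Z this has rank 6, with invariant factors (1,1,1,1,1,1).

∂_3: C_3 → C_2 sends each 3-simplex σ to the alternating sum Σ_i (−1)^i (σ with its i-th vertex removed). For instance
  ∂[1,3,4,5] = [3,4,5] − [1,4,5] + [1,3,5] − [1,3,4],
  ∂[1,2,4,5] = [2,4,5] − [1,4,5] + [1,2,5] − [1,2,4].
This gives a 10×5 integer matrix of rank 4; reducing to Smith normal form yields diagonal entries (1,1,1,1).

From H_k ≅ ker(∂_k) / im(∂_{k+1}) we obtain:

  H_0: rank C_0 − rank ∂_1 = 5 − 4 = 1, and the invariant factors of ∂_1 are all 1, so H_0 = Z.
  H_1: rank ker ∂_1 − rank ∂_2 = (10 − 4) − 6 = 0, and the invariant factors of ∂_2 are all 1, so H_1 = 0.
  H_2: rank ker ∂_2 − rank ∂_3 = (10 − 6) − 4 = 0, and the invariant factors of ∂_3 are all 1, so H_2 = 0.
  H_3: rank ker ∂_3 − rank ∂_4 = (5 − 4) − 0 = 1, and there is no ∂_4, so H_3 = Z.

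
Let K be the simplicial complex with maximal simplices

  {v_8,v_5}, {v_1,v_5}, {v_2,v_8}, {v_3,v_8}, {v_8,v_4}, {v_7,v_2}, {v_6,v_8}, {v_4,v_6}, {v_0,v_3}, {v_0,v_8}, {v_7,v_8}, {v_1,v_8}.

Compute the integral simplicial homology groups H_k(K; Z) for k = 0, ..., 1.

H_0 ≅ Z,  H_1 ≅ Z^4.

Fix the vertex order v_0 < v_1 < v_2 < v_3 < v_4 < v_5 < v_6 < v_7 < v_8 and write every simplex with vertices in increasing order. Then dim K = 1 and the simplices of K are:

  0-simplices (9): [v_0], [v_1], [v_2], [v_3], [v_4], [v_5], [v_6], [v_7], [v_8]
  1-simplices (12): [v_0,v_3], [v_0,v_8], [v_1,v_5], [v_1,v_8], [v_2,v_7], [v_2,v_8], [v_3,v_8], [v_4,v_6], [v_4,v_8], [v_5,v_8], [v_6,v_8], [v_7,v_8]

so the chain groups are C_0 ≅ Z^9, C_1 ≅ Z^12.

The boundary map ∂_1: C_1 → C_0 sends each edge [p,q] (with p < q) to q − p. For instance
  ∂[v_2,v_8] = [v_8] − [v_2].
This gives a 9×12 integer matrix of rank 8; reducing to Smith normal form yields diagonal entries (1,1,1,1,1,1,1,1).

From H_k ≅ ker(∂_k) / im(∂_{k+1}) we obtain:

  H_0: rank C_0 − rank ∂_1 = 9 − 8 = 1, and the invariant factors of ∂_1 are all 1, so H_0 ≅ Z.
  H_1: rank ker ∂_1 − rank ∂_2 = (12 − 8) − 0 = 4, and there is no ∂_2, so H_1 ≅ Z^4.

(K is a triangulation of a wedge of 4 circles.)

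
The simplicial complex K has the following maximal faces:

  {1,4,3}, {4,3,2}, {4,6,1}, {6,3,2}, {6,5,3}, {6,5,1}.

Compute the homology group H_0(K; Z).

We work with the vertex ordering 1 < 2 < 3 < 4 < 5 < 6. The simplices of K, each written with vertices in increasing order, are:

  0-simplices (6): [1], [2], [3], [4], [5], [6]
  1-simplices (12): [1,3], [1,4], [1,5], [1,6], [2,3], [2,4], [2,6], [3,4], [3,5], [3,6], [4,6], [5,6]
  2-simplices (6): [1,3,4], [1,4,6], [1,5,6], [2,3,4], [2,3,6], [3,5,6]

giving chain groups C_0 ≅ Z^6, C_1 ≅ Z^12, C_2 ≅ Z^6.

Boundary ∂_1: C_1 → C_0 sends each edge [p,q] (with p < q) to q − p.
The 6×12 boundary matrix has rank 5 and Smith normal form diag(1,1,1,1,1).

∂_2: C_2 → C_1 maps a triangle to the signed sum of its edges. For instance
  ∂[1,3,4] = [3,4] − [1,4] + [1,3],
  ∂[1,4,6] = [4,6] − [1,6] + [1,4].
The resulting 12×6 matrix has rank 6, and its Smith normal form has invariant factors (1,1,1,1,1,1).

Reading off H_k = ker ∂_k / im ∂_{k+1}:

  H_0: rank C_0 − rank ∂_1 = 6 − 5 = 1, and the invariant factors of ∂_1 are all 1, so H_0 = Z.

H_0 = Z.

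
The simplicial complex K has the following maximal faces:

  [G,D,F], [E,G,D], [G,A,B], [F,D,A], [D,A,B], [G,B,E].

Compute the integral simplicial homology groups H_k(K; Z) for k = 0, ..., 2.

H_0 = Z,  H_1 = Z,  H_2 = 0.

Fix the vertex order A < B < D < E < F < G and write every simplex with vertices in increasing order. Then dim K = 2 and the simplices of K are:

  0-simplices (6): A, B, D, E, F, G
  1-simplices (12): AB, AD, AF, AG, BD, BE, BG, DE, DF, DG, EG, FG
  2-simplices (6): ABD, ABG, ADF, BEG, DEG, DFG

so the chain groups are C_0 ≅ Z^6, C_1 ≅ Z^12, C_2 ≅ Z^6.

∂_1: C_1 → C_0 maps an edge to its endpoints' difference, ∂[p,q] = q − p.
The resulting 6×12 matrix has rank 5, and its Smith normal form has invariant factors (1,1,1,1,1).

Boundary ∂_2: C_2 → C_1 sends each 2-simplex [p,q,r] to [q,r] − [p,r] + [p,q]. For instance
  ∂BEG = EG − BG + BE,
  ∂DEG = EG − DG + DE.
As a 12×6 matrix over Z this has rank 6, with invariant factors (1,1,1,1,1,1).

Now H_k = ker ∂_k / im ∂_{k+1}, so:

  H_0: rank C_0 − rank ∂_1 = 6 − 5 = 1, and the invariant factors of ∂_1 are all 1, so H_0 = Z.
  H_1: rank ker ∂_1 − rank ∂_2 = (12 − 5) − 6 = 1, and the invariant factors of ∂_2 are all 1, so H_1 = Z.
  H_2: rank ker ∂_2 − rank ∂_3 = (6 − 6) − 0 = 0, and there is no ∂_3, so H_2 = 0.

(K is a triangulation of the cylinder S^1 x I.)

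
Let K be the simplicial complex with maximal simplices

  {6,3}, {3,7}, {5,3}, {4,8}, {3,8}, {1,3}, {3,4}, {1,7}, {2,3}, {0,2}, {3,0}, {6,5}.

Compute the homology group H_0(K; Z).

We work with the vertex ordering 0 < 1 < 2 < 3 < 4 < 5 < 6 < 7 < 8. The simplices of K, each written with vertices in increasing order, are:

  0-simplices (9): [0], [1], [2], [3], [4], [5], [6], [7], [8]
  1-simplices (12): [0,2], [0,3], [1,3], [1,7], [2,3], [3,4], [3,5], [3,6], [3,7], [3,8], [4,8], [5,6]

Hence C_0 ≅ Z^9, C_1 ≅ Z^12.

∂_1: C_1 → C_0 is given by ∂[p,q] = [q] − [p].
The 9×12 boundary matrix has rank 8 and Smith normal form diag(1,1,1,1,1,1,1,1).

From H_k ≅ ker(∂_k) / im(∂_{k+1}) we obtain:

  H_0: rank C_0 − rank ∂_1 = 9 − 8 = 1, and the invariant factors of ∂_1 are all 1, so H_0 ≅ Z.

(K is a triangulation of a wedge of 4 circles.)

H_0 = Z.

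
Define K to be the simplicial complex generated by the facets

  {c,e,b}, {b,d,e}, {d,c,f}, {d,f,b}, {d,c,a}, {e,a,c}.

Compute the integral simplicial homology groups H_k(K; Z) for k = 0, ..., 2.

Fix the vertex order a < b < c < d < e < f and write every simplex with vertices in increasing order. Then dim K = 2 and the simplices of K are:

  0-simplices (6): a, b, c, d, e, f
  1-simplices (12): ac, ad, ae, bc, bd, be, bf, cd, ce, cf, de, df
  2-simplices (6): acd, ace, bce, bde, bdf, cdf

Hence C_0 ≅ Z^6, C_1 ≅ Z^12, C_2 ≅ Z^6.

Boundary ∂_1: C_1 → C_0 is given by ∂[p,q] = [q] − [p].
As a 6×12 matrix over Z this has rank 5, with invariant factors (1,1,1,1,1).

Boundary ∂_2: C_2 → C_1 maps a triangle to the signed sum of its edges. For instance
  ∂acd = cd − ad + ac,
  ∂bce = ce − be + bc.
As a 12×6 matrix over Z this has rank 6, with invariant factors (1,1,1,1,1,1).

Computing H_k = (kernel of ∂_k) / (image of ∂_{k+1}):

  H_0: rank C_0 − rank ∂_1 = 6 − 5 = 1, and the invariant factors of ∂_1 are all 1, so H_0 ≅ Z.
  H_1: rank ker ∂_1 − rank ∂_2 = (12 − 5) − 6 = 1, and the invariant factors of ∂_2 are all 1, so H_1 ≅ Z.
  H_2: rank ker ∂_2 − rank ∂_3 = (6 − 6) − 0 = 0, and there is no ∂_3, so H_2 ≅ 0.

H_0 = Z,  H_1 = Z,  H_2 = 0.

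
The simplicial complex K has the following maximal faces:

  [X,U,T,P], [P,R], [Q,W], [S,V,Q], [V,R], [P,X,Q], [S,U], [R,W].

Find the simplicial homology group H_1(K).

H_1 ≅ Z^3.

K has 9 vertices, 16 edges, 6 triangles, 1 3-simplex.
rank ∂_1 = 8, rank ∂_2 = 5 ⇒ b_1 = 16 − 8 − 5 = 3; all invariant factors of ∂_2 are 1 so no torsion. So H_1 = Z^3.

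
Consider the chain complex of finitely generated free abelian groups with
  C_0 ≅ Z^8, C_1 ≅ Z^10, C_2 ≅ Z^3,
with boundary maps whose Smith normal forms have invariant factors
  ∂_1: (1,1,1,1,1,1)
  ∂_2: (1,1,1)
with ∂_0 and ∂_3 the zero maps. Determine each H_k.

H_0: b_0 = 8 − 0 − 6 = 2; torsion from ∂_1 factors > 1: none. So H_0 = Z^2.
H_1: b_1 = 10 − 6 − 3 = 1; torsion from ∂_2 factors > 1: none. So H_1 = Z.
H_2: b_2 = 3 − 3 − 0 = 0; torsion from ∂_3 factors > 1: none. So H_2 = 0.

H_0 = Z^2,  H_1 = Z,  H_2 = 0.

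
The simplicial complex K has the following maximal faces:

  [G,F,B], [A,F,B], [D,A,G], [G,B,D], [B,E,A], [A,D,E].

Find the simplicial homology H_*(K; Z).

K has 6 vertices, 12 edges, 6 triangles.
rank ∂_0 = 0, rank ∂_1 = 5 ⇒ b_0 = 6 − 0 − 5 = 1; all invariant factors of ∂_1 are 1 so no torsion. So H_0 = Z.
rank ∂_1 = 5, rank ∂_2 = 6 ⇒ b_1 = 12 − 5 − 6 = 1; all invariant factors of ∂_2 are 1 so no torsion. So H_1 = Z.
rank ∂_2 = 6, rank ∂_3 = 0 ⇒ b_2 = 6 − 6 − 0 = 0. So H_2 = 0.

H_0 ≅ Z,  H_1 ≅ Z,  H_2 = 0.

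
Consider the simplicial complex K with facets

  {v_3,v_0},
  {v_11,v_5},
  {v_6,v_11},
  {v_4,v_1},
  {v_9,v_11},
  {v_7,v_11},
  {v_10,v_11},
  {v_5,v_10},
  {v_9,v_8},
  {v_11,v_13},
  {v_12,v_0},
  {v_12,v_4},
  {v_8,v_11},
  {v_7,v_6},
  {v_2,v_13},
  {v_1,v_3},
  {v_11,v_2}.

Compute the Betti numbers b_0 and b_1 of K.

b_0 = 2, b_1 = 5.

We work with the vertex ordering v_0 < v_1 < v_2 < v_3 < v_4 < v_5 < v_6 < v_7 < v_8 < v_9 < v_10 < v_11 < v_12 < v_13. The simplices of K, each written with vertices in increasing order, are:

  0-simplices (14): [v_0], [v_1], [v_2], [v_3], [v_4], [v_5], [v_6], [v_7], [v_8], [v_9], [v_10], [v_11], [v_12], [v_13]
  1-simplices (17): (17 of them)

Hence C_0 ≅ Z^14, C_1 ≅ Z^17.

Boundary ∂_1: C_1 → C_0 sends each edge [p,q] (with p < q) to q − p. For instance
  ∂[v_8,v_9] = [v_9] − [v_8].
The resulting 14×17 matrix has rank 12, and its Smith normal form has invariant factors (1,1,1,1,1,1,1,1,1,1,1,1).

Now H_k = ker ∂_k / im ∂_{k+1}, so:

  H_0: rank C_0 − rank ∂_1 = 14 − 12 = 2, and the invariant factors of ∂_1 are all 1, so H_0 ≅ Z^2.
  H_1: rank ker ∂_1 − rank ∂_2 = (17 − 12) − 0 = 5, and there is no ∂_2, so H_1 ≅ Z^5.

Hence the Betti numbers are b_0 = 2, b_1 = 5.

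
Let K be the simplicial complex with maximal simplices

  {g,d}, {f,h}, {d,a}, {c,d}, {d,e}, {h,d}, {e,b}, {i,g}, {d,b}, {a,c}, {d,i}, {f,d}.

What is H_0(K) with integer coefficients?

H_0 ≅ Z.

Order the vertices as a < b < c < d < e < f < g < h < i. Listing each simplex with vertices in this order, K has dimension 1 with simplices:

  0-simplices (9): a, b, c, d, e, f, g, h, i
  1-simplices (12): ac, ad, bd, be, cd, de, df, dg, dh, di, fh, gi

so the chain groups are C_0 ≅ Z^9, C_1 ≅ Z^12.

Boundary ∂_1: C_1 → C_0 maps an edge to its endpoints' difference, ∂[p,q] = q − p.
The 9×12 boundary matrix has rank 8 and Smith normal form diag(1,1,1,1,1,1,1,1).

Computing H_k = (kernel of ∂_k) / (image of ∂_{k+1}):

  H_0: rank C_0 − rank ∂_1 = 9 − 8 = 1, and the invariant factors of ∂_1 are all 1, so H_0 ≅ Z.

(K is a triangulation of a wedge of 4 circles.)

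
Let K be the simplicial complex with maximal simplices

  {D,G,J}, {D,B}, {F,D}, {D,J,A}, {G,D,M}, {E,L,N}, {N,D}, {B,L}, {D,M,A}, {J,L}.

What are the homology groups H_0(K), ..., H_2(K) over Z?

Take the total order A < B < D < E < F < G < J < L < M < N on the vertex set. Then K (dimension 2) consists of the simplices:

  0-simplices (10): A, B, D, E, F, G, J, L, M, N
  1-simplices (16): AD, AJ, AM, BD, BL, DF, DG, DJ, DM, DN, EL, EN, GJ, GM, JL, LN
  2-simplices (5): ADJ, ADM, DGJ, DGM, ELN

giving chain groups C_0 ≅ Z^10, C_1 ≅ Z^16, C_2 ≅ Z^5.

The boundary map ∂_1: C_1 → C_0 maps an edge to its endpoints' difference, ∂[p,q] = q − p. For instance
  ∂GM = M − G.
The 10×16 boundary matrix has rank 9 and Smith normal form diag(1,1,1,1,1,1,1,1,1).

Boundary ∂_2: C_2 → C_1 maps a triangle to the signed sum of its edges. For instance
  ∂DGM = GM − DM + DG,
  ∂DGJ = GJ − DJ + DG.
As a 16×5 matrix over Z this has rank 5, with invariant factors (1,1,1,1,1).

Computing H_k = (kernel of ∂_k) / (image of ∂_{k+1}):

  H_0: rank C_0 − rank ∂_1 = 10 − 9 = 1, and the invariant factors of ∂_1 are all 1, so H_0 ≅ Z.
  H_1: rank ker ∂_1 − rank ∂_2 = (16 − 9) − 5 = 2, and the invariant factors of ∂_2 are all 1, so H_1 ≅ Z^2.
  H_2: rank ker ∂_2 − rank ∂_3 = (5 − 5) − 0 = 0, and there is no ∂_3, so H_2 ≅ 0.

H_0 ≅ Z,  H_1 ≅ Z^2,  H_2 = 0.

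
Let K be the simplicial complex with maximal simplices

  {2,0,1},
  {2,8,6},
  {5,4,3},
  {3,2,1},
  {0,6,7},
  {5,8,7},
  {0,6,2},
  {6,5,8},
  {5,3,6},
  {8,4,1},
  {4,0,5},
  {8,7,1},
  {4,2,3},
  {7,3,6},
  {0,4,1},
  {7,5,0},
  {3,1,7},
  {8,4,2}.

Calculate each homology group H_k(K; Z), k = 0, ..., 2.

Take the total order 0 < 1 < 2 < 3 < 4 < 5 < 6 < 7 < 8 on the vertex set. Then K (dimension 2) consists of the simplices:

  0-simplices (9): [0], [1], [2], [3], [4], [5], [6], [7], [8]
  1-simplices (27): (27 of them)
  2-simplices (18): [0,1,2], [0,1,4], [0,2,6], [0,4,5], [0,5,7], [0,6,7], [1,2,3], [1,3,7], [1,4,8], [1,7,8], [2,3,4], [2,4,8], [2,6,8], [3,4,5], [3,5,6], [3,6,7], [5,6,8], [5,7,8]

so the chain groups are C_0 ≅ Z^9, C_1 ≅ Z^27, C_2 ≅ Z^18.

∂_1: C_1 → C_0 maps an edge to its endpoints' difference, ∂[p,q] = q − p.
This gives a 9×27 integer matrix of rank 8; reducing to Smith normal form yields diagonal entries (1,1,1,1,1,1,1,1).

Boundary ∂_2: C_2 → C_1 acts by ∂[p,q,r] = [q,r] − [p,r] + [p,q]. For instance
  ∂[0,4,5] = [4,5] − [0,5] + [0,4],
  ∂[1,7,8] = [7,8] − [1,8] + [1,7].
This gives a 27×18 integer matrix of rank 18; reducing to Smith normal form yields diagonal entries (1,1,1,1,1,1,1,1,1,1,1,1,1,1,1,1,1,2).

Now H_k = ker ∂_k / im ∂_{k+1}, so:

  H_0: rank C_0 − rank ∂_1 = 9 − 8 = 1, and the invariant factors of ∂_1 are all 1, so H_0 ≅ Z.
  H_1: rank ker ∂_1 − rank ∂_2 = (27 − 8) − 18 = 1, and ∂_2 has invariant factor 2 > 1, so H_1 ≅ Z ⊕ Z/2Z.
  H_2: rank ker ∂_2 − rank ∂_3 = (18 − 18) − 0 = 0, and there is no ∂_3, so H_2 ≅ 0.

(K is a triangulation of the Klein bottle.)

H_0 ≅ Z,  H_1 ≅ Z ⊕ Z/2Z,  H_2 = 0.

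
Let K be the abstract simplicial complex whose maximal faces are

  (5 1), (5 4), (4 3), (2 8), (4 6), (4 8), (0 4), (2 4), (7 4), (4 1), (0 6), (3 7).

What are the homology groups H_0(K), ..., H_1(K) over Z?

Order the vertices as 0 < 1 < 2 < 3 < 4 < 5 < 6 < 7 < 8. Listing each simplex with vertices in this order, K has dimension 1 with simplices:

  0-simplices (9): [0], [1], [2], [3], [4], [5], [6], [7], [8]
  1-simplices (12): [0,4], [0,6], [1,4], [1,5], [2,4], [2,8], [3,4], [3,7], [4,5], [4,6], [4,7], [4,8]

giving chain groups C_0 ≅ Z^9, C_1 ≅ Z^12.

∂_1: C_1 → C_0 sends each edge [p,q] (with p < q) to q − p.
The resulting 9×12 matrix has rank 8, and its Smith normal form has invariant factors (1,1,1,1,1,1,1,1).

Computing H_k = (kernel of ∂_k) / (image of ∂_{k+1}):

  H_0: rank C_0 − rank ∂_1 = 9 − 8 = 1, and the invariant factors of ∂_1 are all 1, so H_0 = Z.
  H_1: rank ker ∂_1 − rank ∂_2 = (12 − 8) − 0 = 4, and there is no ∂_2, so H_1 = Z^4.

H_0 = Z,  H_1 = Z^4.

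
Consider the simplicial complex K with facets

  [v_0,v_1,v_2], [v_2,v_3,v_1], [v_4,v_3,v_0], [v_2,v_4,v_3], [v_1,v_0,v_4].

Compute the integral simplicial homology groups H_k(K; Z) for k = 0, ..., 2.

H_0 = Z,  H_1 = Z,  H_2 = 0.

We work with the vertex ordering v_0 < v_1 < v_2 < v_3 < v_4. The simplices of K, each written with vertices in increasing order, are:

  0-simplices (5): [v_0], [v_1], [v_2], [v_3], [v_4]
  1-simplices (10): [v_0,v_1], [v_0,v_2], [v_0,v_3], [v_0,v_4], [v_1,v_2], [v_1,v_3], [v_1,v_4], [v_2,v_3], [v_2,v_4], [v_3,v_4]
  2-simplices (5): [v_0,v_1,v_2], [v_0,v_1,v_4], [v_0,v_3,v_4], [v_1,v_2,v_3], [v_2,v_3,v_4]

Hence C_0 ≅ Z^5, C_1 ≅ Z^10, C_2 ≅ Z^5.

The boundary map ∂_1: C_1 → C_0 sends each edge [p,q] (with p < q) to q − p. For instance
  ∂[v_1,v_2] = [v_2] − [v_1].
The resulting 5×10 matrix has rank 4, and its Smith normal form has invariant factors (1,1,1,1).

The boundary map ∂_2: C_2 → C_1 maps a triangle to the signed sum of its edges. For instance
  ∂[v_0,v_1,v_2] = [v_1,v_2] − [v_0,v_2] + [v_0,v_1],
  ∂[v_2,v_3,v_4] = [v_3,v_4] − [v_2,v_4] + [v_2,v_3].
As a 10×5 matrix over Z this has rank 5, with invariant factors (1,1,1,1,1).

Reading off H_k = ker ∂_k / im ∂_{k+1}:

  H_0: rank C_0 − rank ∂_1 = 5 − 4 = 1, and the invariant factors of ∂_1 are all 1, so H_0 ≅ Z.
  H_1: rank ker ∂_1 − rank ∂_2 = (10 − 4) − 5 = 1, and the invariant factors of ∂_2 are all 1, so H_1 ≅ Z.
  H_2: rank ker ∂_2 − rank ∂_3 = (5 − 5) − 0 = 0, and there is no ∂_3, so H_2 ≅ 0.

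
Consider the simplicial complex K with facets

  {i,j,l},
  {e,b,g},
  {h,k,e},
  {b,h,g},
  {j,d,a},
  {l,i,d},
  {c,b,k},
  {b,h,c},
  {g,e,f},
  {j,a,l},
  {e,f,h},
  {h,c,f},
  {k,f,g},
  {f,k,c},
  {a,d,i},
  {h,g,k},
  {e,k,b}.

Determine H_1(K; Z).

H_1 = Z ⊕ Z/2.

Fix the vertex order a < b < c < d < e < f < g < h < i < j < k < l and write every simplex with vertices in increasing order. Then dim K = 2 and the simplices of K are:

  0-simplices (12): a, b, c, d, e, f, g, h, i, j, k, l
  1-simplices (28): ad, ai, aj, al, bc, be, bg, bh, bk, cf, ch, ck, di, dj, dl, ef, eg, eh, ek, fg, fh, fk, gh, gk, hk, ij, il, jl
  2-simplices (17): adi, adj, ajl, bch, bck, beg, bek, bgh, cfh, cfk, dil, efg, efh, ehk, fgk, ghk, ijl

giving chain groups C_0 ≅ Z^12, C_1 ≅ Z^28, C_2 ≅ Z^17.

∂_1: C_1 → C_0 sends each edge [p,q] (with p < q) to q − p. For instance
  ∂hk = k − h.
As a 12×28 matrix over Z this has rank 10, with invariant factors (1,1,1,1,1,1,1,1,1,1).

The boundary map ∂_2: C_2 → C_1 sends each 2-simplex [p,q,r] to [q,r] − [p,r] + [p,q]. For instance
  ∂ghk = hk − gk + gh,
  ∂adj = dj − aj + ad.
As a 28×17 matrix over Z this has rank 17, with invariant factors (1,1,1,1,1,1,1,1,1,1,1,1,1,1,1,1,2).

From H_k ≅ ker(∂_k) / im(∂_{k+1}) we obtain:

  H_1: rank ker ∂_1 − rank ∂_2 = (28 − 10) − 17 = 1, and ∂_2 has invariant factor 2 > 1, so H_1 ≅ Z ⊕ Z/2.

(K is a triangulation of the disjoint union of the Möbius band and the real projective plane RP^2.)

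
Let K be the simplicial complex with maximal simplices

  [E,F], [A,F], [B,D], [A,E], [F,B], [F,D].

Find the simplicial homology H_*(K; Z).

H_0 ≅ Z,  H_1 ≅ Z^2.

Take the total order A < B < D < E < F on the vertex set. Then K (dimension 1) consists of the simplices:

  0-simplices (5): A, B, D, E, F
  1-simplices (6): AE, AF, BD, BF, DF, EF

Hence C_0 ≅ Z^5, C_1 ≅ Z^6.

The boundary map ∂_1: C_1 → C_0 is given by ∂[p,q] = [q] − [p].
The 5×6 boundary matrix has rank 4 and Smith normal form diag(1,1,1,1).

Reading off H_k = ker ∂_k / im ∂_{k+1}:

  H_0: rank C_0 − rank ∂_1 = 5 − 4 = 1, and the invariant factors of ∂_1 are all 1, so H_0 = Z.
  H_1: rank ker ∂_1 − rank ∂_2 = (6 − 4) − 0 = 2, and there is no ∂_2, so H_1 = Z^2.

(K is a triangulation of a wedge of 2 circles.)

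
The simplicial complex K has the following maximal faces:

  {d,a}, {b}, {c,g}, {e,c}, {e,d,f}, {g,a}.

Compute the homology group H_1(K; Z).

We work with the vertex ordering a < b < c < d < e < f < g. The simplices of K, each written with vertices in increasing order, are:

  0-simplices (7): a, b, c, d, e, f, g
  1-simplices (7): ad, ag, ce, cg, de, df, ef
  2-simplices (1): def

so the chain groups are C_0 ≅ Z^7, C_1 ≅ Z^7, C_2 ≅ Z^1.

∂_1: C_1 → C_0 is given by ∂[p,q] = [q] − [p].
The 7×7 boundary matrix has rank 5 and Smith normal form diag(1,1,1,1,1).

The boundary map ∂_2: C_2 → C_1 acts by ∂[p,q,r] = [q,r] − [p,r] + [p,q]. For instance
  ∂def = ef − df + de.
The 7×1 boundary matrix has rank 1 and Smith normal form diag(1).

Computing H_k = (kernel of ∂_k) / (image of ∂_{k+1}):

  H_1: rank ker ∂_1 − rank ∂_2 = (7 − 5) − 1 = 1, and the invariant factors of ∂_2 are all 1, so H_1 = Z.

H_1 = Z.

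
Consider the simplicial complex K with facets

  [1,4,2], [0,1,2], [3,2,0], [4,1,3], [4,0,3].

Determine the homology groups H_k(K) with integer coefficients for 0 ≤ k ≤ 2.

Take the total order 0 < 1 < 2 < 3 < 4 on the vertex set. Then K (dimension 2) consists of the simplices:

  0-simplices (5): [0], [1], [2], [3], [4]
  1-simplices (10): [0,1], [0,2], [0,3], [0,4], [1,2], [1,3], [1,4], [2,3], [2,4], [3,4]
  2-simplices (5): [0,1,2], [0,2,3], [0,3,4], [1,2,4], [1,3,4]

giving chain groups C_0 ≅ Z^5, C_1 ≅ Z^10, C_2 ≅ Z^5.

Boundary ∂_1: C_1 → C_0 maps an edge to its endpoints' difference, ∂[p,q] = q − p. For instance
  ∂[1,4] = [4] − [1].
As a 5×10 matrix over Z this has rank 4, with invariant factors (1,1,1,1).

Boundary ∂_2: C_2 → C_1 sends each 2-simplex [p,q,r] to [q,r] − [p,r] + [p,q]. For instance
  ∂[0,3,4] = [3,4] − [0,4] + [0,3],
  ∂[0,1,2] = [1,2] − [0,2] + [0,1].
The resulting 10×5 matrix has rank 5, and its Smith normal form has invariant factors (1,1,1,1,1).

Computing H_k = (kernel of ∂_k) / (image of ∂_{k+1}):

  H_0: rank C_0 − rank ∂_1 = 5 − 4 = 1, and the invariant factors of ∂_1 are all 1, so H_0 = Z.
  H_1: rank ker ∂_1 − rank ∂_2 = (10 − 4) − 5 = 1, and the invariant factors of ∂_2 are all 1, so H_1 = Z.
  H_2: rank ker ∂_2 − rank ∂_3 = (5 − 5) − 0 = 0, and there is no ∂_3, so H_2 = 0.

As a check, the Euler characteristic is 5 − 10 + 5 = 0, which agrees with 1 − 1 + 0 = 0.
(K is a triangulation of the Möbius band.)

H_0 ≅ Z,  H_1 ≅ Z,  H_2 = 0.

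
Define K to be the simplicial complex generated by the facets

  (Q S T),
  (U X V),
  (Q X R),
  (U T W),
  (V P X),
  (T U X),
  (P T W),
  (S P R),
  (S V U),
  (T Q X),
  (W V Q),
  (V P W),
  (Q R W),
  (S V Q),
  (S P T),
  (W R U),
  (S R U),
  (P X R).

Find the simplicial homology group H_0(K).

H_0 = Z.

Take the total order P < Q < R < S < T < U < V < W < X on the vertex set. Then K (dimension 2) consists of the simplices:

  0-simplices (9): P, Q, R, S, T, U, V, W, X
  1-simplices (27): PR, PS, PT, PV, PW, PX, QR, QS, QT, QV, QW, QX, RS, RU, RW, RX, ST, SU, SV, TU, TW, TX, UV, UW, UX, VW, VX
  2-simplices (18): PRS, PRX, PST, PTW, PVW, PVX, QRW, QRX, QST, QSV, QTX, QVW, RSU, RUW, SUV, TUW, TUX, UVX

so the chain groups are C_0 ≅ Z^9, C_1 ≅ Z^27, C_2 ≅ Z^18.

Boundary ∂_1: C_1 → C_0 is given by ∂[p,q] = [q] − [p].
As a 9×27 matrix over Z this has rank 8, with invariant factors (1,1,1,1,1,1,1,1).

Boundary ∂_2: C_2 → C_1 acts by ∂[p,q,r] = [q,r] − [p,r] + [p,q]. For instance
  ∂QVW = VW − QW + QV,
  ∂PVW = VW − PW + PV.
As a 27×18 matrix over Z this has rank 17, with invariant factors (1,1,1,1,1,1,1,1,1,1,1,1,1,1,1,1,1).

Now H_k = ker ∂_k / im ∂_{k+1}, so:

  H_0: rank C_0 − rank ∂_1 = 9 − 8 = 1, and the invariant factors of ∂_1 are all 1, so H_0 ≅ Z.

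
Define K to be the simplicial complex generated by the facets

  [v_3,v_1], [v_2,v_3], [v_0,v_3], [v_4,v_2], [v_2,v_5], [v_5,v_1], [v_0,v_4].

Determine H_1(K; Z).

H_1 ≅ Z^2.

Fix the vertex order v_0 < v_1 < v_2 < v_3 < v_4 < v_5 and write every simplex with vertices in increasing order. Then dim K = 1 and the simplices of K are:

  0-simplices (6): [v_0], [v_1], [v_2], [v_3], [v_4], [v_5]
  1-simplices (7): [v_0,v_3], [v_0,v_4], [v_1,v_3], [v_1,v_5], [v_2,v_3], [v_2,v_4], [v_2,v_5]

Hence C_0 ≅ Z^6, C_1 ≅ Z^7.

Boundary ∂_1: C_1 → C_0 maps an edge to its endpoints' difference, ∂[p,q] = q − p. For instance
  ∂[v_2,v_5] = [v_5] − [v_2].
The 6×7 boundary matrix has rank 5 and Smith normal form diag(1,1,1,1,1).

Computing H_k = (kernel of ∂_k) / (image of ∂_{k+1}):

  H_1: rank ker ∂_1 − rank ∂_2 = (7 − 5) − 0 = 2, and there is no ∂_2, so H_1 = Z^2.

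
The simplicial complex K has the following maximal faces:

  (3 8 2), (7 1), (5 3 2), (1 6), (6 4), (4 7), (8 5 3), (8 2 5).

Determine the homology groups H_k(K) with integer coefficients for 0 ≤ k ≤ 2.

H_0 ≅ Z^2,  H_1 ≅ Z,  H_2 ≅ Z.

Fix the vertex order 1 < 2 < 3 < 4 < 5 < 6 < 7 < 8 and write every simplex with vertices in increasing order. Then dim K = 2 and the simplices of K are:

  0-simplices (8): [1], [2], [3], [4], [5], [6], [7], [8]
  1-simplices (10): [1,6], [1,7], [2,3], [2,5], [2,8], [3,5], [3,8], [4,6], [4,7], [5,8]
  2-simplices (4): [2,3,5], [2,3,8], [2,5,8], [3,5,8]

giving chain groups C_0 ≅ Z^8, C_1 ≅ Z^10, C_2 ≅ Z^4.

Boundary ∂_1: C_1 → C_0 is given by ∂[p,q] = [q] − [p]. For instance
  ∂[4,6] = [6] − [4].
The 8×10 boundary matrix has rank 6 and Smith normal form diag(1,1,1,1,1,1).

Boundary ∂_2: C_2 → C_1 acts by ∂[p,q,r] = [q,r] − [p,r] + [p,q]. For instance
  ∂[3,5,8] = [5,8] − [3,8] + [3,5],
  ∂[2,5,8] = [5,8] − [2,8] + [2,5].
The resulting 10×4 matrix has rank 3, and its Smith normal form has invariant factors (1,1,1).

From H_k ≅ ker(∂_k) / im(∂_{k+1}) we obtain:

  H_0: rank C_0 − rank ∂_1 = 8 − 6 = 2, and the invariant factors of ∂_1 are all 1, so H_0 ≅ Z^2.
  H_1: rank ker ∂_1 − rank ∂_2 = (10 − 6) − 3 = 1, and the invariant factors of ∂_2 are all 1, so H_1 ≅ Z.
  H_2: rank ker ∂_2 − rank ∂_3 = (4 − 3) − 0 = 1, and there is no ∂_3, so H_2 ≅ Z.

(K is a triangulation of the disjoint union of the circle S^1 and the 2-sphere S^2.)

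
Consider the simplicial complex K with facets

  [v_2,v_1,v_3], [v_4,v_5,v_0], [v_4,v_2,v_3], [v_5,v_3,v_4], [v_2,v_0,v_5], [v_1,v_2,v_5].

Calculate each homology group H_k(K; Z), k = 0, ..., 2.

H_0 = Z,  H_1 = Z,  H_2 = 0.

Order the vertices as v_0 < v_1 < v_2 < v_3 < v_4 < v_5. Listing each simplex with vertices in this order, K has dimension 2 with simplices:

  0-simplices (6): [v_0], [v_1], [v_2], [v_3], [v_4], [v_5]
  1-simplices (12): [v_0,v_2], [v_0,v_4], [v_0,v_5], [v_1,v_2], [v_1,v_3], [v_1,v_5], [v_2,v_3], [v_2,v_4], [v_2,v_5], [v_3,v_4], [v_3,v_5], [v_4,v_5]
  2-simplices (6): [v_0,v_2,v_5], [v_0,v_4,v_5], [v_1,v_2,v_3], [v_1,v_2,v_5], [v_2,v_3,v_4], [v_3,v_4,v_5]

so the chain groups are C_0 ≅ Z^6, C_1 ≅ Z^12, C_2 ≅ Z^6.

Boundary ∂_1: C_1 → C_0 sends each edge [p,q] (with p < q) to q − p.
This gives a 6×12 integer matrix of rank 5; reducing to Smith normal form yields diagonal entries (1,1,1,1,1).

∂_2: C_2 → C_1 maps a triangle to the signed sum of its edges. For instance
  ∂[v_0,v_4,v_5] = [v_4,v_5] − [v_0,v_5] + [v_0,v_4],
  ∂[v_2,v_3,v_4] = [v_3,v_4] − [v_2,v_4] + [v_2,v_3].
The resulting 12×6 matrix has rank 6, and its Smith normal form has invariant factors (1,1,1,1,1,1).

From H_k ≅ ker(∂_k) / im(∂_{k+1}) we obtain:

  H_0: rank C_0 − rank ∂_1 = 6 − 5 = 1, and the invariant factors of ∂_1 are all 1, so H_0 ≅ Z.
  H_1: rank ker ∂_1 − rank ∂_2 = (12 − 5) − 6 = 1, and the invariant factors of ∂_2 are all 1, so H_1 ≅ Z.
  H_2: rank ker ∂_2 − rank ∂_3 = (6 − 6) − 0 = 0, and there is no ∂_3, so H_2 ≅ 0.

As a check, the Euler characteristic is 6 − 12 + 6 = 0, which agrees with 1 − 1 + 0 = 0.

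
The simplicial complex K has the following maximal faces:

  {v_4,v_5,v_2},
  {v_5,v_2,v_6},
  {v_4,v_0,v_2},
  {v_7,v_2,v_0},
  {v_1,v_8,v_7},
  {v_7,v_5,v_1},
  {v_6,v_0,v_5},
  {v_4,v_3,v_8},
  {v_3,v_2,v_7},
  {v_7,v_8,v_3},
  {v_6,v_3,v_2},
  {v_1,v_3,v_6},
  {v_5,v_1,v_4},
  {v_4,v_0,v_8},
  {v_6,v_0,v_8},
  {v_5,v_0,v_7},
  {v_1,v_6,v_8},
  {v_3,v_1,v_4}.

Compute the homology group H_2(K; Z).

Fix the vertex order v_0 < v_1 < v_2 < v_3 < v_4 < v_5 < v_6 < v_7 < v_8 and write every simplex with vertices in increasing order. Then dim K = 2 and the simplices of K are:

  0-simplices (9): [v_0], [v_1], [v_2], [v_3], [v_4], [v_5], [v_6], [v_7], [v_8]
  1-simplices (27): (27 of them)
  2-simplices (18): (18 of them)

giving chain groups C_0 ≅ Z^9, C_1 ≅ Z^27, C_2 ≅ Z^18.

Boundary ∂_1: C_1 → C_0 is given by ∂[p,q] = [q] − [p].
The 9×27 boundary matrix has rank 8 and Smith normal form diag(1,1,1,1,1,1,1,1).

Boundary ∂_2: C_2 → C_1 acts by ∂[p,q,r] = [q,r] − [p,r] + [p,q]. For instance
  ∂[v_1,v_3,v_4] = [v_3,v_4] − [v_1,v_4] + [v_1,v_3],
  ∂[v_2,v_3,v_6] = [v_3,v_6] − [v_2,v_6] + [v_2,v_3].
The resulting 27×18 matrix has rank 18, and its Smith normal form has invariant factors (1,1,1,1,1,1,1,1,1,1,1,1,1,1,1,1,1,2).

Now H_k = ker ∂_k / im ∂_{k+1}, so:

  H_2: rank ker ∂_2 − rank ∂_3 = (18 − 18) − 0 = 0, and there is no ∂_3, so H_2 ≅ 0.

H_2 ≅ 0.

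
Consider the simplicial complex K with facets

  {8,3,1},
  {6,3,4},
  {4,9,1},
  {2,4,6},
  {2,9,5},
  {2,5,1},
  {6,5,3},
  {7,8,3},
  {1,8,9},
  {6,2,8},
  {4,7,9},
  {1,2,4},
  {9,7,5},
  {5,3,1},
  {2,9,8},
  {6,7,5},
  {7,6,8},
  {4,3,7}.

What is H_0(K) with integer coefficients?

Fix the vertex order 1 < 2 < 3 < 4 < 5 < 6 < 7 < 8 < 9 and write every simplex with vertices in increasing order. Then dim K = 2 and the simplices of K are:

  0-simplices (9): [1], [2], [3], [4], [5], [6], [7], [8], [9]
  1-simplices (27): (27 of them)
  2-simplices (18): [1,2,4], [1,2,5], [1,3,5], [1,3,8], [1,4,9], [1,8,9], [2,4,6], [2,5,9], [2,6,8], [2,8,9], [3,4,6], [3,4,7], [3,5,6], [3,7,8], [4,7,9], [5,6,7], [5,7,9], [6,7,8]

so the chain groups are C_0 ≅ Z^9, C_1 ≅ Z^27, C_2 ≅ Z^18.

The boundary map ∂_1: C_1 → C_0 is given by ∂[p,q] = [q] − [p]. For instance
  ∂[3,5] = [5] − [3].
The resulting 9×27 matrix has rank 8, and its Smith normal form has invariant factors (1,1,1,1,1,1,1,1).

The boundary map ∂_2: C_2 → C_1 acts by ∂[p,q,r] = [q,r] − [p,r] + [p,q]. For instance
  ∂[1,8,9] = [8,9] − [1,9] + [1,8],
  ∂[1,2,5] = [2,5] − [1,5] + [1,2].
This gives a 27×18 integer matrix of rank 18; reducing to Smith normal form yields diagonal entries (1,1,1,1,1,1,1,1,1,1,1,1,1,1,1,1,1,2).

Computing H_k = (kernel of ∂_k) / (image of ∂_{k+1}):

  H_0: rank C_0 − rank ∂_1 = 9 − 8 = 1, and the invariant factors of ∂_1 are all 1, so H_0 ≅ Z.

(K is a triangulation of the Klein bottle.)

H_0 = Z.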